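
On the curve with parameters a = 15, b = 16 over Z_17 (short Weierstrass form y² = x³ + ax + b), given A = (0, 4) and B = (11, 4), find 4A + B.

First 4A:
Repeated addition: build up to 4A.
2A: tangent at (0, 4): λ = (3·0² + 15)/(2·4) ≡ 15/8. 8⁻¹ ≡ 15 (mod 17), so λ ≡ 15·15 ≡ 4.
  x = λ² - 0 - 0 = 16 - 0 ≡ 16; y = λ·(0 - 16) - 4 ≡ 0. → (16, 0)
3A: (16, 0) + (0, 4). λ = (4 - 0)/(0 - 16) ≡ 4/1 mod 17. 1⁻¹ ≡ 1 (mod 17), so λ ≡ 4.
  x = λ² - 16 - 0 = 16 - 16 ≡ 0; y = λ·(16 - 0) - 0 ≡ 13. → (0, 13)
4A: (0, 13) + (0, 4): same x and y₁ ≡ -y₂, so the sum is O.
4A = O.
Finally 4A + B:
O + (11, 4) = (11, 4) (identity).

(11, 4)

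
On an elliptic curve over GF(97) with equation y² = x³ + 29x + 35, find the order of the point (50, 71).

2P: tangent at (50, 71): λ = (3·50² + 29)/(2·71) ≡ 60/45. 45⁻¹ ≡ 69 (mod 97), so λ ≡ 60·69 ≡ 66.
  x = λ² - 50 - 50 = 4356 - 100 ≡ 85; y = λ·(50 - 85) - 71 ≡ 44. → (85, 44)
3P: (85, 44) + (50, 71). λ = (71 - 44)/(50 - 85) ≡ 27/62 mod 97. 62⁻¹ ≡ 36 (mod 97) since 62·36 = 2232 ≡ 1, so λ ≡ 2.
  x = λ² - 85 - 50 = 4 - 135 ≡ 63; y = λ·(85 - 63) - 44 ≡ 0. → (63, 0)
4P: (63, 0) + (50, 71). λ = (71 - 0)/(50 - 63) ≡ 71/84 mod 97. 84⁻¹ ≡ 82 (mod 97) since 84·82 = 6888 ≡ 1, so λ ≡ 2.
  x = λ² - 63 - 50 = 4 - 113 ≡ 85; y = λ·(63 - 85) - 0 ≡ 53. → (85, 53)
5P: (85, 53) + (50, 71). λ = (71 - 53)/(50 - 85) ≡ 18/62 mod 97. 62⁻¹ ≡ 36 (mod 97), so λ ≡ 66.
  x = λ² - 85 - 50 = 4356 - 135 ≡ 50; y = λ·(85 - 50) - 53 ≡ 26. → (50, 26)
6P: (50, 26) + (50, 71): same x and y₁ ≡ -y₂, so the sum is the point at infinity.
6P = the point at infinity, so the order is 6.

6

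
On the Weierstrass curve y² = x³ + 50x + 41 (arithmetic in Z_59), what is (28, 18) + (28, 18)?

(6, 47)

tangent at (28, 18): λ = (3·28² + 50)/(2·18) ≡ 42/36. 36⁻¹ ≡ 41 (mod 59) since 36·41 = 1476 ≡ 1, so λ ≡ 42·41 ≡ 11.
  x = λ² - 28 - 28 = 121 - 56 ≡ 6; y = λ·(28 - 6) - 18 ≡ 47. → (6, 47)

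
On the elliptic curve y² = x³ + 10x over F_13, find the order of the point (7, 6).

4

2P: tangent at (7, 6): λ = (3·7² + 10)/(2·6) ≡ 1/12. 12⁻¹ ≡ 12 (mod 13) since 12·12 = 144 ≡ 1, so λ ≡ 1·12 ≡ 12.
  x = λ² - 7 - 7 = 144 - 14 ≡ 0; y = λ·(7 - 0) - 6 ≡ 0. → (0, 0)
3P: (0, 0) + (7, 6). λ = (6 - 0)/(7 - 0) ≡ 6/7 mod 13. 7⁻¹ ≡ 2 (mod 13), so λ ≡ 12.
  x = λ² - 0 - 7 = 144 - 7 ≡ 7; y = λ·(0 - 7) - 0 ≡ 7. → (7, 7)
4P: (7, 7) + (7, 6): same x and y₁ ≡ -y₂, so the sum is ∞.
4P = ∞, so the order is 4.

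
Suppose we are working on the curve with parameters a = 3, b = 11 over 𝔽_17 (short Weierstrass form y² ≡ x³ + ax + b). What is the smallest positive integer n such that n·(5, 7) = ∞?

2P: tangent at (5, 7): λ = (3·5² + 3)/(2·7) ≡ 10/14. 14⁻¹ ≡ 11 (mod 17), so λ ≡ 10·11 ≡ 8.
  x = λ² - 5 - 5 = 64 - 10 ≡ 3; y = λ·(5 - 3) - 7 ≡ 9. → (3, 9)
3P: (3, 9) + (5, 7). λ = (7 - 9)/(5 - 3) ≡ 15/2 mod 17. 2⁻¹ ≡ 9 (mod 17), so λ ≡ 16.
  x = λ² - 3 - 5 = 256 - 8 ≡ 10; y = λ·(3 - 10) - 9 ≡ 15. → (10, 15)
4P: (10, 15) + (5, 7). λ = (7 - 15)/(5 - 10) ≡ 9/12 mod 17. 12⁻¹ ≡ 10 (mod 17), so λ ≡ 5.
  x = λ² - 10 - 5 = 25 - 15 ≡ 10; y = λ·(10 - 10) - 15 ≡ 2. → (10, 2)
5P: (10, 2) + (5, 7). λ = (7 - 2)/(5 - 10) ≡ 5/12 mod 17. 12⁻¹ ≡ 10 (mod 17), so λ ≡ 16.
  x = λ² - 10 - 5 = 256 - 15 ≡ 3; y = λ·(10 - 3) - 2 ≡ 8. → (3, 8)
6P: (3, 8) + (5, 7). λ = (7 - 8)/(5 - 3) ≡ 16/2 mod 17. 2⁻¹ ≡ 9 (mod 17) since 2·9 = 18 ≡ 1, so λ ≡ 8.
  x = λ² - 3 - 5 = 64 - 8 ≡ 5; y = λ·(3 - 5) - 8 ≡ 10. → (5, 10)
7P: (5, 10) + (5, 7): same x and y₁ ≡ -y₂, so the sum is ∞.
7P = ∞, so the order is 7.

7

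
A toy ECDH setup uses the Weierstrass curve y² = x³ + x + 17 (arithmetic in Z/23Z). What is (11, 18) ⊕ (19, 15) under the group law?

(5, 20)

(11, 18) + (19, 15). λ = (15 - 18)/(19 - 11) ≡ 20/8 mod 23. 8⁻¹ ≡ 3 (mod 23), so λ ≡ 14.
  x = λ² - 11 - 19 = 196 - 30 ≡ 5; y = λ·(11 - 5) - 18 ≡ 20. → (5, 20)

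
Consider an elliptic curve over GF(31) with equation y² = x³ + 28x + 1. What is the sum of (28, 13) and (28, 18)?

O

The two points share x = 28 and their y-coordinates satisfy 13 + 18 ≡ 0 (mod 31), so they are inverses. Their sum is ∞.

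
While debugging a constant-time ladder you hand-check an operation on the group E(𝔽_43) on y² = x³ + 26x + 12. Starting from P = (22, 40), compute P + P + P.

Repeated addition: build up to 3P.
2P: tangent at (22, 40): λ = (3·22² + 26)/(2·40) ≡ 16/37. 37⁻¹ ≡ 7 (mod 43) since 37·7 = 259 ≡ 1, so λ ≡ 16·7 ≡ 26.
  x = λ² - 22 - 22 = 676 - 44 ≡ 30; y = λ·(22 - 30) - 40 ≡ 10. → (30, 10)
3P: (30, 10) + (22, 40). λ = (40 - 10)/(22 - 30) ≡ 30/35 mod 43. 35⁻¹ ≡ 16 (mod 43), so λ ≡ 7.
  x = λ² - 30 - 22 = 49 - 52 ≡ 40; y = λ·(30 - 40) - 10 ≡ 6. → (40, 6)

(40, 6)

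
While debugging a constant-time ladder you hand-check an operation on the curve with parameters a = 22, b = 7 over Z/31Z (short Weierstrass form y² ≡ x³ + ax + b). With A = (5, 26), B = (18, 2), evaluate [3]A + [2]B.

(9, 29)

First 3A:
Repeated addition: build up to 3A.
2A: tangent at (5, 26): λ = (3·5² + 22)/(2·26) ≡ 4/21. 21⁻¹ ≡ 3 (mod 31), so λ ≡ 4·3 ≡ 12.
  x = λ² - 5 - 5 = 144 - 10 ≡ 10; y = λ·(5 - 10) - 26 ≡ 7. → (10, 7)
3A: (10, 7) + (5, 26). λ = (26 - 7)/(5 - 10) ≡ 19/26 mod 31. 26⁻¹ ≡ 6 (mod 31), so λ ≡ 21.
  x = λ² - 10 - 5 = 441 - 15 ≡ 23; y = λ·(10 - 23) - 7 ≡ 30. → (23, 30)
3A = (23, 30).
Next 2B:
Repeated addition: build up to 2B.
2B: tangent at (18, 2): λ = (3·18² + 22)/(2·2) ≡ 2/4. 4⁻¹ ≡ 8 (mod 31), so λ ≡ 2·8 ≡ 16.
  x = λ² - 18 - 18 = 256 - 36 ≡ 3; y = λ·(18 - 3) - 2 ≡ 21. → (3, 21)
2B = (3, 21).
Finally 3A + 2B:
(23, 30) + (3, 21). λ = (21 - 30)/(3 - 23) ≡ 22/11 mod 31. 11⁻¹ ≡ 17 (mod 31), so λ ≡ 2.
  x = λ² - 23 - 3 = 4 - 26 ≡ 9; y = λ·(23 - 9) - 30 ≡ 29. → (9, 29)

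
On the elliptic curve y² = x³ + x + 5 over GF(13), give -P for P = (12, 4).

(12, 9)

-(12, 4) = (12, -4 mod 13) = (12, 9).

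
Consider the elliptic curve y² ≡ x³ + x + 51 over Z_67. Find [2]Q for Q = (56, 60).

tangent at (56, 60): λ = (3·56² + 1)/(2·60) ≡ 29/53. 53⁻¹ ≡ 43 (mod 67), so λ ≡ 29·43 ≡ 41.
  x = λ² - 56 - 56 = 1681 - 112 ≡ 28; y = λ·(56 - 28) - 60 ≡ 16. → (28, 16)

(28, 16)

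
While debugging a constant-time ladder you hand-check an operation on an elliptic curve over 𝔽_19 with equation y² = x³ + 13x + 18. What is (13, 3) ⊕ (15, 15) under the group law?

(8, 8)

(13, 3) + (15, 15). λ = (15 - 3)/(15 - 13) ≡ 12/2 mod 19. 2⁻¹ ≡ 10 (mod 19) since 2·10 = 20 ≡ 1, so λ ≡ 6.
  x = λ² - 13 - 15 = 36 - 28 ≡ 8; y = λ·(13 - 8) - 3 ≡ 8. → (8, 8)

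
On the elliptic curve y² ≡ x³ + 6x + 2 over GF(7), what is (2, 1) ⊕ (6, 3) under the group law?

(1, 3)

(2, 1) + (6, 3). λ = (3 - 1)/(6 - 2) ≡ 2/4 mod 7. 4⁻¹ ≡ 2 (mod 7), so λ ≡ 4.
  x = λ² - 2 - 6 = 16 - 8 ≡ 1; y = λ·(2 - 1) - 1 ≡ 3. → (1, 3)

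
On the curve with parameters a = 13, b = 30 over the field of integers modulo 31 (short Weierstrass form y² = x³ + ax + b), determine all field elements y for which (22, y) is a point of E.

none

x³ + 13x + 30 = 10964 ≡ 21 (mod 31).
21 is a non-residue mod 31; no y exists.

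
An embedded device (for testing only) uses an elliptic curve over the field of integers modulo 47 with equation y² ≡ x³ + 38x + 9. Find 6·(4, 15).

Write G = (4, 15).
Repeated addition: build up to 6G.
2G: tangent at (4, 15): λ = (3·4² + 38)/(2·15) ≡ 39/30. 30⁻¹ ≡ 11 (mod 47), so λ ≡ 39·11 ≡ 6.
  x = λ² - 4 - 4 = 36 - 8 ≡ 28; y = λ·(4 - 28) - 15 ≡ 29. → (28, 29)
3G: (28, 29) + (4, 15). λ = (15 - 29)/(4 - 28) ≡ 33/23 mod 47. 23⁻¹ ≡ 45 (mod 47), so λ ≡ 28.
  x = λ² - 28 - 4 = 784 - 32 ≡ 0; y = λ·(28 - 0) - 29 ≡ 3. → (0, 3)
4G: (0, 3) + (4, 15). λ = (15 - 3)/(4 - 0) ≡ 12/4 mod 47. 4⁻¹ ≡ 12 (mod 47), so λ ≡ 3.
  x = λ² - 0 - 4 = 9 - 4 ≡ 5; y = λ·(0 - 5) - 3 ≡ 29. → (5, 29)
5G: (5, 29) + (4, 15). λ = (15 - 29)/(4 - 5) ≡ 33/46 mod 47. 46⁻¹ ≡ 46 (mod 47) since 46·46 = 2116 ≡ 1, so λ ≡ 14.
  x = λ² - 5 - 4 = 196 - 9 ≡ 46; y = λ·(5 - 46) - 29 ≡ 8. → (46, 8)
6G: (46, 8) + (4, 15). λ = (15 - 8)/(4 - 46) ≡ 7/5 mod 47. 5⁻¹ ≡ 19 (mod 47) since 5·19 = 95 ≡ 1, so λ ≡ 39.
  x = λ² - 46 - 4 = 1521 - 50 ≡ 14; y = λ·(46 - 14) - 8 ≡ 18. → (14, 18)

(14, 18)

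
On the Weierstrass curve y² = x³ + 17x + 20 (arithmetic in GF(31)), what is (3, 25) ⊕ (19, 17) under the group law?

(3, 25) + (19, 17). λ = (17 - 25)/(19 - 3) ≡ 23/16 mod 31. 16⁻¹ ≡ 2 (mod 31), so λ ≡ 15.
  x = λ² - 3 - 19 = 225 - 22 ≡ 17; y = λ·(3 - 17) - 25 ≡ 13. → (17, 13)

(17, 13)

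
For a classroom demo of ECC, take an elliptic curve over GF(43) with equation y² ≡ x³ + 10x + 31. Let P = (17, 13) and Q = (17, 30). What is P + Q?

O

The two points share x = 17 and their y-coordinates satisfy 13 + 30 ≡ 0 (mod 43), so they are inverses. Their sum is O.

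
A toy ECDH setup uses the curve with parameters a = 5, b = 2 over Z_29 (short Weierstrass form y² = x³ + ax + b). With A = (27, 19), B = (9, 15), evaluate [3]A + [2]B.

First 3A:
Repeated addition: build up to 3A.
2A: tangent at (27, 19): λ = (3·27² + 5)/(2·19) ≡ 17/9. 9⁻¹ ≡ 13 (mod 29) since 9·13 = 117 ≡ 1, so λ ≡ 17·13 ≡ 18.
  x = λ² - 27 - 27 = 324 - 54 ≡ 9; y = λ·(27 - 9) - 19 ≡ 15. → (9, 15)
3A: (9, 15) + (27, 19). λ = (19 - 15)/(27 - 9) ≡ 4/18 mod 29. 18⁻¹ ≡ 21 (mod 29) since 18·21 = 378 ≡ 1, so λ ≡ 26.
  x = λ² - 9 - 27 = 676 - 36 ≡ 2; y = λ·(9 - 2) - 15 ≡ 22. → (2, 22)
3A = (2, 22).
Next 2B:
Repeated addition: build up to 2B.
2B: tangent at (9, 15): λ = (3·9² + 5)/(2·15) ≡ 16/1. 1⁻¹ ≡ 1 (mod 29), so λ ≡ 16·1 ≡ 16.
  x = λ² - 9 - 9 = 256 - 18 ≡ 6; y = λ·(9 - 6) - 15 ≡ 4. → (6, 4)
2B = (6, 4).
Finally 3A + 2B:
(2, 22) + (6, 4). λ = (4 - 22)/(6 - 2) ≡ 11/4 mod 29. 4⁻¹ ≡ 22 (mod 29), so λ ≡ 10.
  x = λ² - 2 - 6 = 100 - 8 ≡ 5; y = λ·(2 - 5) - 22 ≡ 6. → (5, 6)

(5, 6)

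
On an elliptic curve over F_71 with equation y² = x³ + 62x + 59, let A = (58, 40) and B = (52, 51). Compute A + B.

(58, 40) + (52, 51). λ = (51 - 40)/(52 - 58) ≡ 11/65 mod 71. 65⁻¹ ≡ 59 (mod 71), so λ ≡ 10.
  x = λ² - 58 - 52 = 100 - 110 ≡ 61; y = λ·(58 - 61) - 40 ≡ 1. → (61, 1)

(61, 1)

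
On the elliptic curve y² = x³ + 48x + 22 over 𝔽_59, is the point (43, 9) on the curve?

y² = 9² ≡ 22; x³ + 48x + 22 = 81593 ≡ 55 (mod 59). 22 ≠ 55.

no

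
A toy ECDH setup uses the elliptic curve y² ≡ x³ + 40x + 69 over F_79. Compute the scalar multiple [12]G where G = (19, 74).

(23, 11)

Repeated addition: build up to 12G.
2G: tangent at (19, 74): λ = (3·19² + 40)/(2·74) ≡ 17/69. 69⁻¹ ≡ 71 (mod 79), so λ ≡ 17·71 ≡ 22.
  x = λ² - 19 - 19 = 484 - 38 ≡ 51; y = λ·(19 - 51) - 74 ≡ 12. → (51, 12)
3G: (51, 12) + (19, 74). λ = (74 - 12)/(19 - 51) ≡ 62/47 mod 79. 47⁻¹ ≡ 37 (mod 79), so λ ≡ 3.
  x = λ² - 51 - 19 = 9 - 70 ≡ 18; y = λ·(51 - 18) - 12 ≡ 8. → (18, 8)
4G: (18, 8) + (19, 74). λ = (74 - 8)/(19 - 18) ≡ 66/1 mod 79. 1⁻¹ ≡ 1 (mod 79) since 1·1 = 1 ≡ 1, so λ ≡ 66.
  x = λ² - 18 - 19 = 4356 - 37 ≡ 53; y = λ·(18 - 53) - 8 ≡ 52. → (53, 52)
5G: (53, 52) + (19, 74). λ = (74 - 52)/(19 - 53) ≡ 22/45 mod 79. 45⁻¹ ≡ 72 (mod 79), so λ ≡ 4.
  x = λ² - 53 - 19 = 16 - 72 ≡ 23; y = λ·(53 - 23) - 52 ≡ 68. → (23, 68)
6G: (23, 68) + (19, 74). λ = (74 - 68)/(19 - 23) ≡ 6/75 mod 79. 75⁻¹ ≡ 59 (mod 79), so λ ≡ 38.
  x = λ² - 23 - 19 = 1444 - 42 ≡ 59; y = λ·(23 - 59) - 68 ≡ 65. → (59, 65)
7G: (59, 65) + (19, 74). λ = (74 - 65)/(19 - 59) ≡ 9/39 mod 79. 39⁻¹ ≡ 77 (mod 79) since 39·77 = 3003 ≡ 1, so λ ≡ 61.
  x = λ² - 59 - 19 = 3721 - 78 ≡ 9; y = λ·(59 - 9) - 65 ≡ 62. → (9, 62)
8G: (9, 62) + (19, 74). λ = (74 - 62)/(19 - 9) ≡ 12/10 mod 79. 10⁻¹ ≡ 8 (mod 79), so λ ≡ 17.
  x = λ² - 9 - 19 = 289 - 28 ≡ 24; y = λ·(9 - 24) - 62 ≡ 78. → (24, 78)
9G: (24, 78) + (19, 74). λ = (74 - 78)/(19 - 24) ≡ 75/74 mod 79. 74⁻¹ ≡ 63 (mod 79) since 74·63 = 4662 ≡ 1, so λ ≡ 64.
  x = λ² - 24 - 19 = 4096 - 43 ≡ 24; y = λ·(24 - 24) - 78 ≡ 1. → (24, 1)
10G: (24, 1) + (19, 74). λ = (74 - 1)/(19 - 24) ≡ 73/74 mod 79. 74⁻¹ ≡ 63 (mod 79), so λ ≡ 17.
  x = λ² - 24 - 19 = 289 - 43 ≡ 9; y = λ·(24 - 9) - 1 ≡ 17. → (9, 17)
11G: (9, 17) + (19, 74). λ = (74 - 17)/(19 - 9) ≡ 57/10 mod 79. 10⁻¹ ≡ 8 (mod 79), so λ ≡ 61.
  x = λ² - 9 - 19 = 3721 - 28 ≡ 59; y = λ·(9 - 59) - 17 ≡ 14. → (59, 14)
12G: (59, 14) + (19, 74). λ = (74 - 14)/(19 - 59) ≡ 60/39 mod 79. 39⁻¹ ≡ 77 (mod 79), so λ ≡ 38.
  x = λ² - 59 - 19 = 1444 - 78 ≡ 23; y = λ·(59 - 23) - 14 ≡ 11. → (23, 11)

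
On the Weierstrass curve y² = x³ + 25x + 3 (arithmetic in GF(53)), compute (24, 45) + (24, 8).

O

The two points share x = 24 and their y-coordinates satisfy 45 + 8 ≡ 0 (mod 53), so they are inverses. Their sum is 𝒪.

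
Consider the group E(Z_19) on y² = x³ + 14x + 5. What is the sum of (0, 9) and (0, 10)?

O

The two points share x = 0 and their y-coordinates satisfy 9 + 10 ≡ 0 (mod 19), so they are inverses. Their sum is O.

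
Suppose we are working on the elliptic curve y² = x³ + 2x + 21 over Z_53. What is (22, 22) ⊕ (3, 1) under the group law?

(21, 7)

(22, 22) + (3, 1). λ = (1 - 22)/(3 - 22) ≡ 32/34 mod 53. 34⁻¹ ≡ 39 (mod 53) since 34·39 = 1326 ≡ 1, so λ ≡ 29.
  x = λ² - 22 - 3 = 841 - 25 ≡ 21; y = λ·(22 - 21) - 22 ≡ 7. → (21, 7)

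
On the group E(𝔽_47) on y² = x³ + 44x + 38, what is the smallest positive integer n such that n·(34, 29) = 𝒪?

3

2P: tangent at (34, 29): λ = (3·34² + 44)/(2·29) ≡ 34/11. 11⁻¹ ≡ 30 (mod 47), so λ ≡ 34·30 ≡ 33.
  x = λ² - 34 - 34 = 1089 - 68 ≡ 34; y = λ·(34 - 34) - 29 ≡ 18. → (34, 18)
3P: (34, 18) + (34, 29): same x and y₁ ≡ -y₂, so the sum is 𝒪.
3P = 𝒪, so the order is 3.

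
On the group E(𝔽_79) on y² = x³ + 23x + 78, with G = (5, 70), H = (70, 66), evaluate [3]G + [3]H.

First 3G:
Repeated addition: build up to 3G.
2G: tangent at (5, 70): λ = (3·5² + 23)/(2·70) ≡ 19/61. 61⁻¹ ≡ 57 (mod 79), so λ ≡ 19·57 ≡ 56.
  x = λ² - 5 - 5 = 3136 - 10 ≡ 45; y = λ·(5 - 45) - 70 ≡ 60. → (45, 60)
3G: (45, 60) + (5, 70). λ = (70 - 60)/(5 - 45) ≡ 10/39 mod 79. 39⁻¹ ≡ 77 (mod 79), so λ ≡ 59.
  x = λ² - 45 - 5 = 3481 - 50 ≡ 34; y = λ·(45 - 34) - 60 ≡ 36. → (34, 36)
3G = (34, 36).
Next 3H:
Repeated addition: build up to 3H.
2H: tangent at (70, 66): λ = (3·70² + 23)/(2·66) ≡ 29/53. 53⁻¹ ≡ 3 (mod 79), so λ ≡ 29·3 ≡ 8.
  x = λ² - 70 - 70 = 64 - 140 ≡ 3; y = λ·(70 - 3) - 66 ≡ 75. → (3, 75)
3H: (3, 75) + (70, 66). λ = (66 - 75)/(70 - 3) ≡ 70/67 mod 79. 67⁻¹ ≡ 46 (mod 79), so λ ≡ 60.
  x = λ² - 3 - 70 = 3600 - 73 ≡ 51; y = λ·(3 - 51) - 75 ≡ 47. → (51, 47)
3H = (51, 47).
Finally 3G + 3H:
(34, 36) + (51, 47). λ = (47 - 36)/(51 - 34) ≡ 11/17 mod 79. 17⁻¹ ≡ 14 (mod 79) since 17·14 = 238 ≡ 1, so λ ≡ 75.
  x = λ² - 34 - 51 = 5625 - 85 ≡ 10; y = λ·(34 - 10) - 36 ≡ 26. → (10, 26)

(10, 26)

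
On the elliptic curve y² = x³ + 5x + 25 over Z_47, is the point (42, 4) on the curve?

y² = 4² ≡ 16; x³ + 5x + 25 = 74323 ≡ 16 (mod 47). 16 = 16.

yes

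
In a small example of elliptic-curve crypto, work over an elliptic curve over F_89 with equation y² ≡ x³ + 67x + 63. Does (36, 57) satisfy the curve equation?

y² = 57² ≡ 45; x³ + 67x + 63 = 49131 ≡ 3 (mod 89). 45 ≠ 3.

no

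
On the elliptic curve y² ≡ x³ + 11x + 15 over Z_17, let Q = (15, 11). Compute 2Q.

(0, 7)

tangent at (15, 11): λ = (3·15² + 11)/(2·11) ≡ 6/5. 5⁻¹ ≡ 7 (mod 17) since 5·7 = 35 ≡ 1, so λ ≡ 6·7 ≡ 8.
  x = λ² - 15 - 15 = 64 - 30 ≡ 0; y = λ·(15 - 0) - 11 ≡ 7. → (0, 7)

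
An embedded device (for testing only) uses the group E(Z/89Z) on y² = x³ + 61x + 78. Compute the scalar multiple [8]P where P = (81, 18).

Double-and-add on 8 = (1000)₂. Start with P = (81, 18) for the leading 1-bit.
double: tangent at (81, 18): λ = (3·81² + 61)/(2·18) ≡ 75/36. 36⁻¹ ≡ 47 (mod 89), so λ ≡ 75·47 ≡ 54.
  x = λ² - 81 - 81 = 2916 - 162 ≡ 84; y = λ·(81 - 84) - 18 ≡ 87. → (84, 87)
double: tangent at (84, 87): λ = (3·84² + 61)/(2·87) ≡ 47/85. 85⁻¹ ≡ 22 (mod 89), so λ ≡ 47·22 ≡ 55.
  x = λ² - 84 - 84 = 3025 - 168 ≡ 9; y = λ·(84 - 9) - 87 ≡ 33. → (9, 33)
double: tangent at (9, 33): λ = (3·9² + 61)/(2·33) ≡ 37/66. 66⁻¹ ≡ 58 (mod 89) since 66·58 = 3828 ≡ 1, so λ ≡ 37·58 ≡ 10.
  x = λ² - 9 - 9 = 100 - 18 ≡ 82; y = λ·(9 - 82) - 33 ≡ 38. → (82, 38)

(82, 38)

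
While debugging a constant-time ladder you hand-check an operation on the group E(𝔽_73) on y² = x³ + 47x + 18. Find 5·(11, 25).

(0, 23)

Write G = (11, 25).
Double-and-add on 5 = (101)₂. Start with G = (11, 25) for the leading 1-bit.
double: tangent at (11, 25): λ = (3·11² + 47)/(2·25) ≡ 45/50. 50⁻¹ ≡ 19 (mod 73) since 50·19 = 950 ≡ 1, so λ ≡ 45·19 ≡ 52.
  x = λ² - 11 - 11 = 2704 - 22 ≡ 54; y = λ·(11 - 54) - 25 ≡ 2. → (54, 2)
double: tangent at (54, 2): λ = (3·54² + 47)/(2·2) ≡ 35/4. 4⁻¹ ≡ 55 (mod 73) since 4·55 = 220 ≡ 1, so λ ≡ 35·55 ≡ 27.
  x = λ² - 54 - 54 = 729 - 108 ≡ 37; y = λ·(54 - 37) - 2 ≡ 19. → (37, 19)
add G: (37, 19) + (11, 25). λ = (25 - 19)/(11 - 37) ≡ 6/47 mod 73. 47⁻¹ ≡ 14 (mod 73), so λ ≡ 11.
  x = λ² - 37 - 11 = 121 - 48 ≡ 0; y = λ·(37 - 0) - 19 ≡ 23. → (0, 23)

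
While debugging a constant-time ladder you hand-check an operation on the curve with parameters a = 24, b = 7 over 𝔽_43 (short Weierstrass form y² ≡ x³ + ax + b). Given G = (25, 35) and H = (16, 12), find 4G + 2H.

First 4G:
Repeated addition: build up to 4G.
2G: tangent at (25, 35): λ = (3·25² + 24)/(2·35) ≡ 7/27. 27⁻¹ ≡ 8 (mod 43) since 27·8 = 216 ≡ 1, so λ ≡ 7·8 ≡ 13.
  x = λ² - 25 - 25 = 169 - 50 ≡ 33; y = λ·(25 - 33) - 35 ≡ 33. → (33, 33)
3G: (33, 33) + (25, 35). λ = (35 - 33)/(25 - 33) ≡ 2/35 mod 43. 35⁻¹ ≡ 16 (mod 43) since 35·16 = 560 ≡ 1, so λ ≡ 32.
  x = λ² - 33 - 25 = 1024 - 58 ≡ 20; y = λ·(33 - 20) - 33 ≡ 39. → (20, 39)
4G: (20, 39) + (25, 35). λ = (35 - 39)/(25 - 20) ≡ 39/5 mod 43. 5⁻¹ ≡ 26 (mod 43) since 5·26 = 130 ≡ 1, so λ ≡ 25.
  x = λ² - 20 - 25 = 625 - 45 ≡ 21; y = λ·(20 - 21) - 39 ≡ 22. → (21, 22)
4G = (21, 22).
Next 2H:
Repeated addition: build up to 2H.
2H: tangent at (16, 12): λ = (3·16² + 24)/(2·12) ≡ 18/24. 24⁻¹ ≡ 9 (mod 43), so λ ≡ 18·9 ≡ 33.
  x = λ² - 16 - 16 = 1089 - 32 ≡ 25; y = λ·(16 - 25) - 12 ≡ 35. → (25, 35)
2H = (25, 35).
Finally 4G + 2H:
(21, 22) + (25, 35). λ = (35 - 22)/(25 - 21) ≡ 13/4 mod 43. 4⁻¹ ≡ 11 (mod 43), so λ ≡ 14.
  x = λ² - 21 - 25 = 196 - 46 ≡ 21; y = λ·(21 - 21) - 22 ≡ 21. → (21, 21)

(21, 21)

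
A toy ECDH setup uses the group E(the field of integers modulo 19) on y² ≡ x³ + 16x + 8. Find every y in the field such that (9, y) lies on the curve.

8, 11

x³ + 16x + 8 = 881 ≡ 7 (mod 19).
Square roots of 7 mod 19: 8 and 11 (since 8² = 64 ≡ 7).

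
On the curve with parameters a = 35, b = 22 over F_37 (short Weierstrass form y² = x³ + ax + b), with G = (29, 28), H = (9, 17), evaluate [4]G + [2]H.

(18, 34)

First 4G:
Double-and-add on 4 = (100)₂. Start with G = (29, 28) for the leading 1-bit.
double: tangent at (29, 28): λ = (3·29² + 35)/(2·28) ≡ 5/19. 19⁻¹ ≡ 2 (mod 37) since 19·2 = 38 ≡ 1, so λ ≡ 5·2 ≡ 10.
  x = λ² - 29 - 29 = 100 - 58 ≡ 5; y = λ·(29 - 5) - 28 ≡ 27. → (5, 27)
double: tangent at (5, 27): λ = (3·5² + 35)/(2·27) ≡ 36/17. 17⁻¹ ≡ 24 (mod 37), so λ ≡ 36·24 ≡ 13.
  x = λ² - 5 - 5 = 169 - 10 ≡ 11; y = λ·(5 - 11) - 27 ≡ 6. → (11, 6)
4G = (11, 6).
Next 2H:
Repeated addition: build up to 2H.
2H: tangent at (9, 17): λ = (3·9² + 35)/(2·17) ≡ 19/34. 34⁻¹ ≡ 12 (mod 37) since 34·12 = 408 ≡ 1, so λ ≡ 19·12 ≡ 6.
  x = λ² - 9 - 9 = 36 - 18 ≡ 18; y = λ·(9 - 18) - 17 ≡ 3. → (18, 3)
2H = (18, 3).
Finally 4G + 2H:
(11, 6) + (18, 3). λ = (3 - 6)/(18 - 11) ≡ 34/7 mod 37. 7⁻¹ ≡ 16 (mod 37) since 7·16 = 112 ≡ 1, so λ ≡ 26.
  x = λ² - 11 - 18 = 676 - 29 ≡ 18; y = λ·(11 - 18) - 6 ≡ 34. → (18, 34)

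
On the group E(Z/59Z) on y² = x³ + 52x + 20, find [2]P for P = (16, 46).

tangent at (16, 46): λ = (3·16² + 52)/(2·46) ≡ 53/33. 33⁻¹ ≡ 34 (mod 59), so λ ≡ 53·34 ≡ 32.
  x = λ² - 16 - 16 = 1024 - 32 ≡ 48; y = λ·(16 - 48) - 46 ≡ 51. → (48, 51)

(48, 51)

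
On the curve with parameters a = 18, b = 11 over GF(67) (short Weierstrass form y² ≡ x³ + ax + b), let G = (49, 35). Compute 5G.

Repeated addition: build up to 5G.
2G: tangent at (49, 35): λ = (3·49² + 18)/(2·35) ≡ 52/3. 3⁻¹ ≡ 45 (mod 67), so λ ≡ 52·45 ≡ 62.
  x = λ² - 49 - 49 = 3844 - 98 ≡ 61; y = λ·(49 - 61) - 35 ≡ 25. → (61, 25)
3G: (61, 25) + (49, 35). λ = (35 - 25)/(49 - 61) ≡ 10/55 mod 67. 55⁻¹ ≡ 39 (mod 67) since 55·39 = 2145 ≡ 1, so λ ≡ 55.
  x = λ² - 61 - 49 = 3025 - 110 ≡ 34; y = λ·(61 - 34) - 25 ≡ 53. → (34, 53)
4G: (34, 53) + (49, 35). λ = (35 - 53)/(49 - 34) ≡ 49/15 mod 67. 15⁻¹ ≡ 9 (mod 67), so λ ≡ 39.
  x = λ² - 34 - 49 = 1521 - 83 ≡ 31; y = λ·(34 - 31) - 53 ≡ 64. → (31, 64)
5G: (31, 64) + (49, 35). λ = (35 - 64)/(49 - 31) ≡ 38/18 mod 67. 18⁻¹ ≡ 41 (mod 67) since 18·41 = 738 ≡ 1, so λ ≡ 17.
  x = λ² - 31 - 49 = 289 - 80 ≡ 8; y = λ·(31 - 8) - 64 ≡ 59. → (8, 59)

(8, 59)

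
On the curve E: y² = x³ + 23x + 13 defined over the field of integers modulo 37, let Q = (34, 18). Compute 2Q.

tangent at (34, 18): λ = (3·34² + 23)/(2·18) ≡ 13/36. 36⁻¹ ≡ 36 (mod 37), so λ ≡ 13·36 ≡ 24.
  x = λ² - 34 - 34 = 576 - 68 ≡ 27; y = λ·(34 - 27) - 18 ≡ 2. → (27, 2)

(27, 2)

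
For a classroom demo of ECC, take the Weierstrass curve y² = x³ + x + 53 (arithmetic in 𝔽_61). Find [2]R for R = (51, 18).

(17, 46)

tangent at (51, 18): λ = (3·51² + 1)/(2·18) ≡ 57/36. 36⁻¹ ≡ 39 (mod 61), so λ ≡ 57·39 ≡ 27.
  x = λ² - 51 - 51 = 729 - 102 ≡ 17; y = λ·(51 - 17) - 18 ≡ 46. → (17, 46)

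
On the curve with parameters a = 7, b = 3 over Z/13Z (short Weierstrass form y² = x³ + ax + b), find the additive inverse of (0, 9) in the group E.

-(0, 9) = (0, -9 mod 13) = (0, 4).

(0, 4)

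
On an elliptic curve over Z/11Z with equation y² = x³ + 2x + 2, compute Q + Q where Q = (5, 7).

tangent at (5, 7): λ = (3·5² + 2)/(2·7) ≡ 0/3. 3⁻¹ ≡ 4 (mod 11) since 3·4 = 12 ≡ 1, so λ ≡ 0·4 ≡ 0.
  x = λ² - 5 - 5 = 0 - 10 ≡ 1; y = λ·(5 - 1) - 7 ≡ 4. → (1, 4)

(1, 4)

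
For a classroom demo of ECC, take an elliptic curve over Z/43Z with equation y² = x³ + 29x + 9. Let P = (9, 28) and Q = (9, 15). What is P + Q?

O

The two points share x = 9 and their y-coordinates satisfy 28 + 15 ≡ 0 (mod 43), so they are inverses. Their sum is O.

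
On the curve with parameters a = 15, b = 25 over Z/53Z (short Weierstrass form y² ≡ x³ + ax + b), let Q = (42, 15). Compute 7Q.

(45, 33)

Repeated addition: build up to 7Q.
2Q: tangent at (42, 15): λ = (3·42² + 15)/(2·15) ≡ 7/30. 30⁻¹ ≡ 23 (mod 53), so λ ≡ 7·23 ≡ 2.
  x = λ² - 42 - 42 = 4 - 84 ≡ 26; y = λ·(42 - 26) - 15 ≡ 17. → (26, 17)
3Q: (26, 17) + (42, 15). λ = (15 - 17)/(42 - 26) ≡ 51/16 mod 53. 16⁻¹ ≡ 10 (mod 53), so λ ≡ 33.
  x = λ² - 26 - 42 = 1089 - 68 ≡ 14; y = λ·(26 - 14) - 17 ≡ 8. → (14, 8)
4Q: (14, 8) + (42, 15). λ = (15 - 8)/(42 - 14) ≡ 7/28 mod 53. 28⁻¹ ≡ 36 (mod 53), so λ ≡ 40.
  x = λ² - 14 - 42 = 1600 - 56 ≡ 7; y = λ·(14 - 7) - 8 ≡ 7. → (7, 7)
5Q: (7, 7) + (42, 15). λ = (15 - 7)/(42 - 7) ≡ 8/35 mod 53. 35⁻¹ ≡ 50 (mod 53), so λ ≡ 29.
  x = λ² - 7 - 42 = 841 - 49 ≡ 50; y = λ·(7 - 50) - 7 ≡ 18. → (50, 18)
6Q: (50, 18) + (42, 15). λ = (15 - 18)/(42 - 50) ≡ 50/45 mod 53. 45⁻¹ ≡ 33 (mod 53), so λ ≡ 7.
  x = λ² - 50 - 42 = 49 - 92 ≡ 10; y = λ·(50 - 10) - 18 ≡ 50. → (10, 50)
7Q: (10, 50) + (42, 15). λ = (15 - 50)/(42 - 10) ≡ 18/32 mod 53. 32⁻¹ ≡ 5 (mod 53), so λ ≡ 37.
  x = λ² - 10 - 42 = 1369 - 52 ≡ 45; y = λ·(10 - 45) - 50 ≡ 33. → (45, 33)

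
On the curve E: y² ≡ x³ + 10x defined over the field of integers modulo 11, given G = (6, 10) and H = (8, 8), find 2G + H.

First 2G:
Repeated addition: build up to 2G.
2G: tangent at (6, 10): λ = (3·6² + 10)/(2·10) ≡ 8/9. 9⁻¹ ≡ 5 (mod 11), so λ ≡ 8·5 ≡ 7.
  x = λ² - 6 - 6 = 49 - 12 ≡ 4; y = λ·(6 - 4) - 10 ≡ 4. → (4, 4)
2G = (4, 4).
Finally 2G + H:
(4, 4) + (8, 8). λ = (8 - 4)/(8 - 4) ≡ 4/4 mod 11. 4⁻¹ ≡ 3 (mod 11), so λ ≡ 1.
  x = λ² - 4 - 8 = 1 - 12 ≡ 0; y = λ·(4 - 0) - 4 ≡ 0. → (0, 0)

(0, 0)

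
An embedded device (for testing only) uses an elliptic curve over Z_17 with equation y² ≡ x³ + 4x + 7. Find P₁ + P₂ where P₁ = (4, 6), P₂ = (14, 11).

(12, 7)

(4, 6) + (14, 11). λ = (11 - 6)/(14 - 4) ≡ 5/10 mod 17. 10⁻¹ ≡ 12 (mod 17) since 10·12 = 120 ≡ 1, so λ ≡ 9.
  x = λ² - 4 - 14 = 81 - 18 ≡ 12; y = λ·(4 - 12) - 6 ≡ 7. → (12, 7)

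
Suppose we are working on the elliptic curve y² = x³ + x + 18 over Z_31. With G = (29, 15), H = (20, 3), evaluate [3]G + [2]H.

(30, 4)

First 3G:
Repeated addition: build up to 3G.
2G: tangent at (29, 15): λ = (3·29² + 1)/(2·15) ≡ 13/30. 30⁻¹ ≡ 30 (mod 31), so λ ≡ 13·30 ≡ 18.
  x = λ² - 29 - 29 = 324 - 58 ≡ 18; y = λ·(29 - 18) - 15 ≡ 28. → (18, 28)
3G: (18, 28) + (29, 15). λ = (15 - 28)/(29 - 18) ≡ 18/11 mod 31. 11⁻¹ ≡ 17 (mod 31) since 11·17 = 187 ≡ 1, so λ ≡ 27.
  x = λ² - 18 - 29 = 729 - 47 ≡ 0; y = λ·(18 - 0) - 28 ≡ 24. → (0, 24)
3G = (0, 24).
Next 2H:
Repeated addition: build up to 2H.
2H: tangent at (20, 3): λ = (3·20² + 1)/(2·3) ≡ 23/6. 6⁻¹ ≡ 26 (mod 31) since 6·26 = 156 ≡ 1, so λ ≡ 23·26 ≡ 9.
  x = λ² - 20 - 20 = 81 - 40 ≡ 10; y = λ·(20 - 10) - 3 ≡ 25. → (10, 25)
2H = (10, 25).
Finally 3G + 2H:
(0, 24) + (10, 25). λ = (25 - 24)/(10 - 0) ≡ 1/10 mod 31. 10⁻¹ ≡ 28 (mod 31), so λ ≡ 28.
  x = λ² - 0 - 10 = 784 - 10 ≡ 30; y = λ·(0 - 30) - 24 ≡ 4. → (30, 4)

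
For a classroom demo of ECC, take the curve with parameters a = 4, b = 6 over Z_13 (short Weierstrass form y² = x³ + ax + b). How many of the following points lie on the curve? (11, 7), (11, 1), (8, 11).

(11, 7): 7² ≡ 10, rhs ≡ 3 → off.
(11, 1): 1² ≡ 1, rhs ≡ 3 → off.
(8, 11): 11² ≡ 4, rhs ≡ 4 → on.

1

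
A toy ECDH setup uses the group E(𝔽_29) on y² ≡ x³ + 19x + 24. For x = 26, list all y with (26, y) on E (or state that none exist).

none

x³ + 19x + 24 = 18094 ≡ 27 (mod 29).
27 is a non-residue mod 29; no y exists.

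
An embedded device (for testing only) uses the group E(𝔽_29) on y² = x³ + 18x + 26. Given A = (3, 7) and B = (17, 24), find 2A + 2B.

(20, 11)

First 2A:
Repeated addition: build up to 2A.
2A: tangent at (3, 7): λ = (3·3² + 18)/(2·7) ≡ 16/14. 14⁻¹ ≡ 27 (mod 29), so λ ≡ 16·27 ≡ 26.
  x = λ² - 3 - 3 = 676 - 6 ≡ 3; y = λ·(3 - 3) - 7 ≡ 22. → (3, 22)
2A = (3, 22).
Next 2B:
Repeated addition: build up to 2B.
2B: tangent at (17, 24): λ = (3·17² + 18)/(2·24) ≡ 15/19. 19⁻¹ ≡ 26 (mod 29), so λ ≡ 15·26 ≡ 13.
  x = λ² - 17 - 17 = 169 - 34 ≡ 19; y = λ·(17 - 19) - 24 ≡ 8. → (19, 8)
2B = (19, 8).
Finally 2A + 2B:
(3, 22) + (19, 8). λ = (8 - 22)/(19 - 3) ≡ 15/16 mod 29. 16⁻¹ ≡ 20 (mod 29) since 16·20 = 320 ≡ 1, so λ ≡ 10.
  x = λ² - 3 - 19 = 100 - 22 ≡ 20; y = λ·(3 - 20) - 22 ≡ 11. → (20, 11)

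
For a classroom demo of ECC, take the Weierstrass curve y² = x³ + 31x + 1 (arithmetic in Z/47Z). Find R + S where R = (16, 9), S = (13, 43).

(42, 35)

(16, 9) + (13, 43). λ = (43 - 9)/(13 - 16) ≡ 34/44 mod 47. 44⁻¹ ≡ 31 (mod 47), so λ ≡ 20.
  x = λ² - 16 - 13 = 400 - 29 ≡ 42; y = λ·(16 - 42) - 9 ≡ 35. → (42, 35)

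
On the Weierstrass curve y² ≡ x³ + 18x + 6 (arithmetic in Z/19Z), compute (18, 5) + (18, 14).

O

The two points share x = 18 and their y-coordinates satisfy 5 + 14 ≡ 0 (mod 19), so they are inverses. Their sum is the point at infinity.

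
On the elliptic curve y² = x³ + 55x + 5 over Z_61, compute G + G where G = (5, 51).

(17, 27)

tangent at (5, 51): λ = (3·5² + 55)/(2·51) ≡ 8/41. 41⁻¹ ≡ 3 (mod 61) since 41·3 = 123 ≡ 1, so λ ≡ 8·3 ≡ 24.
  x = λ² - 5 - 5 = 576 - 10 ≡ 17; y = λ·(5 - 17) - 51 ≡ 27. → (17, 27)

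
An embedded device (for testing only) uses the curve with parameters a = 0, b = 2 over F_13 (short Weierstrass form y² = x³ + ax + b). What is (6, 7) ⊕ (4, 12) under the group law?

(6, 6)

(6, 7) + (4, 12). λ = (12 - 7)/(4 - 6) ≡ 5/11 mod 13. 11⁻¹ ≡ 6 (mod 13) since 11·6 = 66 ≡ 1, so λ ≡ 4.
  x = λ² - 6 - 4 = 16 - 10 ≡ 6; y = λ·(6 - 6) - 7 ≡ 6. → (6, 6)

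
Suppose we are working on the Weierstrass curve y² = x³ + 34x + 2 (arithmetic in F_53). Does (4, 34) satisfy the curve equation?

yes

y² = 34² ≡ 43; x³ + 34x + 2 = 202 ≡ 43 (mod 53). 43 = 43.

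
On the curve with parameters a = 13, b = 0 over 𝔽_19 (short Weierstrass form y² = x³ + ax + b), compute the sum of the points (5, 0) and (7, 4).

(11, 7)

(5, 0) + (7, 4). λ = (4 - 0)/(7 - 5) ≡ 4/2 mod 19. 2⁻¹ ≡ 10 (mod 19), so λ ≡ 2.
  x = λ² - 5 - 7 = 4 - 12 ≡ 11; y = λ·(5 - 11) - 0 ≡ 7. → (11, 7)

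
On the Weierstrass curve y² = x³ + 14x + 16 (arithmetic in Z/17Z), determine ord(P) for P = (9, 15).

10

2P: tangent at (9, 15): λ = (3·9² + 14)/(2·15) ≡ 2/13. 13⁻¹ ≡ 4 (mod 17), so λ ≡ 2·4 ≡ 8.
  x = λ² - 9 - 9 = 64 - 18 ≡ 12; y = λ·(9 - 12) - 15 ≡ 12. → (12, 12)
3P: (12, 12) + (9, 15). λ = (15 - 12)/(9 - 12) ≡ 3/14 mod 17. 14⁻¹ ≡ 11 (mod 17) since 14·11 = 154 ≡ 1, so λ ≡ 16.
  x = λ² - 12 - 9 = 256 - 21 ≡ 14; y = λ·(12 - 14) - 12 ≡ 7. → (14, 7)
4P: (14, 7) + (9, 15). λ = (15 - 7)/(9 - 14) ≡ 8/12 mod 17. 12⁻¹ ≡ 10 (mod 17), so λ ≡ 12.
  x = λ² - 14 - 9 = 144 - 23 ≡ 2; y = λ·(14 - 2) - 7 ≡ 1. → (2, 1)
5P: (2, 1) + (9, 15). λ = (15 - 1)/(9 - 2) ≡ 14/7 mod 17. 7⁻¹ ≡ 5 (mod 17) since 7·5 = 35 ≡ 1, so λ ≡ 2.
  x = λ² - 2 - 9 = 4 - 11 ≡ 10; y = λ·(2 - 10) - 1 ≡ 0. → (10, 0)
6P: (10, 0) + (9, 15). λ = (15 - 0)/(9 - 10) ≡ 15/16 mod 17. 16⁻¹ ≡ 16 (mod 17), so λ ≡ 2.
  x = λ² - 10 - 9 = 4 - 19 ≡ 2; y = λ·(10 - 2) - 0 ≡ 16. → (2, 16)
7P: (2, 16) + (9, 15). λ = (15 - 16)/(9 - 2) ≡ 16/7 mod 17. 7⁻¹ ≡ 5 (mod 17), so λ ≡ 12.
  x = λ² - 2 - 9 = 144 - 11 ≡ 14; y = λ·(2 - 14) - 16 ≡ 10. → (14, 10)
8P: (14, 10) + (9, 15). λ = (15 - 10)/(9 - 14) ≡ 5/12 mod 17. 12⁻¹ ≡ 10 (mod 17) since 12·10 = 120 ≡ 1, so λ ≡ 16.
  x = λ² - 14 - 9 = 256 - 23 ≡ 12; y = λ·(14 - 12) - 10 ≡ 5. → (12, 5)
9P: (12, 5) + (9, 15). λ = (15 - 5)/(9 - 12) ≡ 10/14 mod 17. 14⁻¹ ≡ 11 (mod 17) since 14·11 = 154 ≡ 1, so λ ≡ 8.
  x = λ² - 12 - 9 = 64 - 21 ≡ 9; y = λ·(12 - 9) - 5 ≡ 2. → (9, 2)
10P: (9, 2) + (9, 15): same x and y₁ ≡ -y₂, so the sum is O.
10P = O, so the order is 10.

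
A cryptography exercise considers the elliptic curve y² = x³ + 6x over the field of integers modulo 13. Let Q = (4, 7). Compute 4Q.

Repeated addition: build up to 4Q.
2Q: tangent at (4, 7): λ = (3·4² + 6)/(2·7) ≡ 2/1. 1⁻¹ ≡ 1 (mod 13) since 1·1 = 1 ≡ 1, so λ ≡ 2·1 ≡ 2.
  x = λ² - 4 - 4 = 4 - 8 ≡ 9; y = λ·(4 - 9) - 7 ≡ 9. → (9, 9)
3Q: (9, 9) + (4, 7). λ = (7 - 9)/(4 - 9) ≡ 11/8 mod 13. 8⁻¹ ≡ 5 (mod 13), so λ ≡ 3.
  x = λ² - 9 - 4 = 9 - 13 ≡ 9; y = λ·(9 - 9) - 9 ≡ 4. → (9, 4)
4Q: (9, 4) + (4, 7). λ = (7 - 4)/(4 - 9) ≡ 3/8 mod 13. 8⁻¹ ≡ 5 (mod 13) since 8·5 = 40 ≡ 1, so λ ≡ 2.
  x = λ² - 9 - 4 = 4 - 13 ≡ 4; y = λ·(9 - 4) - 4 ≡ 6. → (4, 6)

(4, 6)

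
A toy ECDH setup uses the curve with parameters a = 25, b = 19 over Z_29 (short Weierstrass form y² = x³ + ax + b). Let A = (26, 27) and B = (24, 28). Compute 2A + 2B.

(3, 18)

First 2A:
Repeated addition: build up to 2A.
2A: tangent at (26, 27): λ = (3·26² + 25)/(2·27) ≡ 23/25. 25⁻¹ ≡ 7 (mod 29), so λ ≡ 23·7 ≡ 16.
  x = λ² - 26 - 26 = 256 - 52 ≡ 1; y = λ·(26 - 1) - 27 ≡ 25. → (1, 25)
2A = (1, 25).
Next 2B:
Repeated addition: build up to 2B.
2B: tangent at (24, 28): λ = (3·24² + 25)/(2·28) ≡ 13/27. 27⁻¹ ≡ 14 (mod 29) since 27·14 = 378 ≡ 1, so λ ≡ 13·14 ≡ 8.
  x = λ² - 24 - 24 = 64 - 48 ≡ 16; y = λ·(24 - 16) - 28 ≡ 7. → (16, 7)
2B = (16, 7).
Finally 2A + 2B:
(1, 25) + (16, 7). λ = (7 - 25)/(16 - 1) ≡ 11/15 mod 29. 15⁻¹ ≡ 2 (mod 29), so λ ≡ 22.
  x = λ² - 1 - 16 = 484 - 17 ≡ 3; y = λ·(1 - 3) - 25 ≡ 18. → (3, 18)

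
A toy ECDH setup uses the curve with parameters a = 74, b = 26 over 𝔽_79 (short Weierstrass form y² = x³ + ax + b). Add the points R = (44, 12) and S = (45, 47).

(30, 4)

(44, 12) + (45, 47). λ = (47 - 12)/(45 - 44) ≡ 35/1 mod 79. 1⁻¹ ≡ 1 (mod 79), so λ ≡ 35.
  x = λ² - 44 - 45 = 1225 - 89 ≡ 30; y = λ·(44 - 30) - 12 ≡ 4. → (30, 4)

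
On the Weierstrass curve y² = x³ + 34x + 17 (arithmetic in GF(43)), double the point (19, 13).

(30, 42)

tangent at (19, 13): λ = (3·19² + 34)/(2·13) ≡ 42/26. 26⁻¹ ≡ 5 (mod 43) since 26·5 = 130 ≡ 1, so λ ≡ 42·5 ≡ 38.
  x = λ² - 19 - 19 = 1444 - 38 ≡ 30; y = λ·(19 - 30) - 13 ≡ 42. → (30, 42)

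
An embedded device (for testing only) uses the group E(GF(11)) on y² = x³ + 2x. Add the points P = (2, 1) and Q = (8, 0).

(2, 1) + (8, 0). λ = (0 - 1)/(8 - 2) ≡ 10/6 mod 11. 6⁻¹ ≡ 2 (mod 11), so λ ≡ 9.
  x = λ² - 2 - 8 = 81 - 10 ≡ 5; y = λ·(2 - 5) - 1 ≡ 5. → (5, 5)

(5, 5)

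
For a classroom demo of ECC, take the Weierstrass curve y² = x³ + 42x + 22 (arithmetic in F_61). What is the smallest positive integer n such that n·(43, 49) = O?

2P: tangent at (43, 49): λ = (3·43² + 42)/(2·49) ≡ 38/37. 37⁻¹ ≡ 33 (mod 61) since 37·33 = 1221 ≡ 1, so λ ≡ 38·33 ≡ 34.
  x = λ² - 43 - 43 = 1156 - 86 ≡ 33; y = λ·(43 - 33) - 49 ≡ 47. → (33, 47)
3P: (33, 47) + (43, 49). λ = (49 - 47)/(43 - 33) ≡ 2/10 mod 61. 10⁻¹ ≡ 55 (mod 61), so λ ≡ 49.
  x = λ² - 33 - 43 = 2401 - 76 ≡ 7; y = λ·(33 - 7) - 47 ≡ 7. → (7, 7)
4P: (7, 7) + (43, 49). λ = (49 - 7)/(43 - 7) ≡ 42/36 mod 61. 36⁻¹ ≡ 39 (mod 61), so λ ≡ 52.
  x = λ² - 7 - 43 = 2704 - 50 ≡ 31; y = λ·(7 - 31) - 7 ≡ 26. → (31, 26)
5P: (31, 26) + (43, 49). λ = (49 - 26)/(43 - 31) ≡ 23/12 mod 61. 12⁻¹ ≡ 56 (mod 61), so λ ≡ 7.
  x = λ² - 31 - 43 = 49 - 74 ≡ 36; y = λ·(31 - 36) - 26 ≡ 0. → (36, 0)
6P: (36, 0) + (43, 49). λ = (49 - 0)/(43 - 36) ≡ 49/7 mod 61. 7⁻¹ ≡ 35 (mod 61) since 7·35 = 245 ≡ 1, so λ ≡ 7.
  x = λ² - 36 - 43 = 49 - 79 ≡ 31; y = λ·(36 - 31) - 0 ≡ 35. → (31, 35)
7P: (31, 35) + (43, 49). λ = (49 - 35)/(43 - 31) ≡ 14/12 mod 61. 12⁻¹ ≡ 56 (mod 61) since 12·56 = 672 ≡ 1, so λ ≡ 52.
  x = λ² - 31 - 43 = 2704 - 74 ≡ 7; y = λ·(31 - 7) - 35 ≡ 54. → (7, 54)
8P: (7, 54) + (43, 49). λ = (49 - 54)/(43 - 7) ≡ 56/36 mod 61. 36⁻¹ ≡ 39 (mod 61), so λ ≡ 49.
  x = λ² - 7 - 43 = 2401 - 50 ≡ 33; y = λ·(7 - 33) - 54 ≡ 14. → (33, 14)
9P: (33, 14) + (43, 49). λ = (49 - 14)/(43 - 33) ≡ 35/10 mod 61. 10⁻¹ ≡ 55 (mod 61) since 10·55 = 550 ≡ 1, so λ ≡ 34.
  x = λ² - 33 - 43 = 1156 - 76 ≡ 43; y = λ·(33 - 43) - 14 ≡ 12. → (43, 12)
10P: (43, 12) + (43, 49): same x and y₁ ≡ -y₂, so the sum is O.
10P = O, so the order is 10.

10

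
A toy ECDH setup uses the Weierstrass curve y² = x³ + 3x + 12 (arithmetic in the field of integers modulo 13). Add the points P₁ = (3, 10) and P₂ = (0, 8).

(3, 10) + (0, 8). λ = (8 - 10)/(0 - 3) ≡ 11/10 mod 13. 10⁻¹ ≡ 4 (mod 13) since 10·4 = 40 ≡ 1, so λ ≡ 5.
  x = λ² - 3 - 0 = 25 - 3 ≡ 9; y = λ·(3 - 9) - 10 ≡ 12. → (9, 12)

(9, 12)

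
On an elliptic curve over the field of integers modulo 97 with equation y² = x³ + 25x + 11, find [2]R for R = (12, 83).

(74, 49)

tangent at (12, 83): λ = (3·12² + 25)/(2·83) ≡ 69/69. 69⁻¹ ≡ 45 (mod 97) since 69·45 = 3105 ≡ 1, so λ ≡ 69·45 ≡ 1.
  x = λ² - 12 - 12 = 1 - 24 ≡ 74; y = λ·(12 - 74) - 83 ≡ 49. → (74, 49)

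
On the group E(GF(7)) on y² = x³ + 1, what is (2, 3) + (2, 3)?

(0, 1)

tangent at (2, 3): λ = (3·2² + 0)/(2·3) ≡ 5/6. 6⁻¹ ≡ 6 (mod 7) since 6·6 = 36 ≡ 1, so λ ≡ 5·6 ≡ 2.
  x = λ² - 2 - 2 = 4 - 4 ≡ 0; y = λ·(2 - 0) - 3 ≡ 1. → (0, 1)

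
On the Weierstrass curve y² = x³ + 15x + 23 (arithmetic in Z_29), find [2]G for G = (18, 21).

tangent at (18, 21): λ = (3·18² + 15)/(2·21) ≡ 1/13. 13⁻¹ ≡ 9 (mod 29), so λ ≡ 1·9 ≡ 9.
  x = λ² - 18 - 18 = 81 - 36 ≡ 16; y = λ·(18 - 16) - 21 ≡ 26. → (16, 26)

(16, 26)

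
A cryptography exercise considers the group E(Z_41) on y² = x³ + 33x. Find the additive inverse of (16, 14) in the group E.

-(16, 14) = (16, -14 mod 41) = (16, 27).

(16, 27)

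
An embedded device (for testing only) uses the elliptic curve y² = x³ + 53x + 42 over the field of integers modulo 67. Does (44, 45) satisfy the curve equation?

no

y² = 45² ≡ 15; x³ + 53x + 42 = 87558 ≡ 56 (mod 67). 15 ≠ 56.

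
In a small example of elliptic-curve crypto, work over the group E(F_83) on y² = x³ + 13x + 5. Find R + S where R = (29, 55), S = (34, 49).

(29, 55) + (34, 49). λ = (49 - 55)/(34 - 29) ≡ 77/5 mod 83. 5⁻¹ ≡ 50 (mod 83), so λ ≡ 32.
  x = λ² - 29 - 34 = 1024 - 63 ≡ 48; y = λ·(29 - 48) - 55 ≡ 1. → (48, 1)

(48, 1)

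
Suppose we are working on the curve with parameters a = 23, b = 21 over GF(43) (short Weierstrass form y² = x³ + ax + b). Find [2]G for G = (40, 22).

tangent at (40, 22): λ = (3·40² + 23)/(2·22) ≡ 7/1. 1⁻¹ ≡ 1 (mod 43), so λ ≡ 7·1 ≡ 7.
  x = λ² - 40 - 40 = 49 - 80 ≡ 12; y = λ·(40 - 12) - 22 ≡ 2. → (12, 2)

(12, 2)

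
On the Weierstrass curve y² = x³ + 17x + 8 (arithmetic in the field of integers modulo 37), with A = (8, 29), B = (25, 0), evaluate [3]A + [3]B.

(18, 2)

First 3A:
Repeated addition: build up to 3A.
2A: tangent at (8, 29): λ = (3·8² + 17)/(2·29) ≡ 24/21. 21⁻¹ ≡ 30 (mod 37), so λ ≡ 24·30 ≡ 17.
  x = λ² - 8 - 8 = 289 - 16 ≡ 14; y = λ·(8 - 14) - 29 ≡ 17. → (14, 17)
3A: (14, 17) + (8, 29). λ = (29 - 17)/(8 - 14) ≡ 12/31 mod 37. 31⁻¹ ≡ 6 (mod 37), so λ ≡ 35.
  x = λ² - 14 - 8 = 1225 - 22 ≡ 19; y = λ·(14 - 19) - 17 ≡ 30. → (19, 30)
3A = (19, 30).
Next 3B:
Repeated addition: build up to 3B.
2B: (25, 0) + (25, 0): same x and y₁ ≡ -y₂, so the sum is O.
3B: O + (25, 0) = (25, 0) (identity).
3B = (25, 0).
Finally 3A + 3B:
(19, 30) + (25, 0). λ = (0 - 30)/(25 - 19) ≡ 7/6 mod 37. 6⁻¹ ≡ 31 (mod 37) since 6·31 = 186 ≡ 1, so λ ≡ 32.
  x = λ² - 19 - 25 = 1024 - 44 ≡ 18; y = λ·(19 - 18) - 30 ≡ 2. → (18, 2)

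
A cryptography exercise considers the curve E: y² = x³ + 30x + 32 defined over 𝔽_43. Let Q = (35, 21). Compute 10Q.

Double-and-add on 10 = (1010)₂. Start with Q = (35, 21) for the leading 1-bit.
double: tangent at (35, 21): λ = (3·35² + 30)/(2·21) ≡ 7/42. 42⁻¹ ≡ 42 (mod 43), so λ ≡ 7·42 ≡ 36.
  x = λ² - 35 - 35 = 1296 - 70 ≡ 22; y = λ·(35 - 22) - 21 ≡ 17. → (22, 17)
double: tangent at (22, 17): λ = (3·22² + 30)/(2·17) ≡ 20/34. 34⁻¹ ≡ 19 (mod 43) since 34·19 = 646 ≡ 1, so λ ≡ 20·19 ≡ 36.
  x = λ² - 22 - 22 = 1296 - 44 ≡ 5; y = λ·(22 - 5) - 17 ≡ 36. → (5, 36)
add Q: (5, 36) + (35, 21). λ = (21 - 36)/(35 - 5) ≡ 28/30 mod 43. 30⁻¹ ≡ 33 (mod 43), so λ ≡ 21.
  x = λ² - 5 - 35 = 441 - 40 ≡ 14; y = λ·(5 - 14) - 36 ≡ 33. → (14, 33)
double: tangent at (14, 33): λ = (3·14² + 30)/(2·33) ≡ 16/23. 23⁻¹ ≡ 15 (mod 43) since 23·15 = 345 ≡ 1, so λ ≡ 16·15 ≡ 25.
  x = λ² - 14 - 14 = 625 - 28 ≡ 38; y = λ·(14 - 38) - 33 ≡ 12. → (38, 12)

(38, 12)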